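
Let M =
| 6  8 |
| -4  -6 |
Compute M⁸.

tr M = 0 and det M = -4, so the characteristic polynomial is λ² − (0)λ + (-4) with roots -2 and 2.
Eigenvectors give P = [[1, -2], [-1, 1]] with P⁻¹ = [[-1, -2], [-1, -1]], and M = P·diag(-2, 2)·P⁻¹.
Then M⁸ = P·diag(256, 256)·P⁻¹ = [[256, -512], [-256, 256]] · [[-1, -2], [-1, -1]] = [[256, 0], [0, 256]].

[[256, 0], [0, 256]]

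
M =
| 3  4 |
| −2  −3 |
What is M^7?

M² = I (check: tr M = 0 and det M = −1), so M^7 = M since 7 is odd.

[[3, 4], [−2, −3]]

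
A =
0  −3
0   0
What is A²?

A is strictly triangular, hence nilpotent: A² = 0, so A² = 0.

[[0, 0], [0, 0]]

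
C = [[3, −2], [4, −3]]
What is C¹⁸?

C² = I (check: tr C = 0 and det C = −1), so C¹⁸ = I since 18 is even.

[[1, 0], [0, 1]]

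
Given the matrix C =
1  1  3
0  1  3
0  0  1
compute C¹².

[[1, 12, 234], [0, 1, 36], [0, 0, 1]]

C = I + N where N = [[0, 1, 3], [0, 0, 3], [0, 0, 0]] is strictly upper-triangular, so N³ = 0.
(I + N)¹² = I + 12·N + 66·N² = [[1, 12, 234], [0, 1, 36], [0, 0, 1]].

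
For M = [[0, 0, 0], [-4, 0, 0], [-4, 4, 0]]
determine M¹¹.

M is strictly triangular, hence nilpotent: M³ = 0, so M¹¹ = 0.

[[0, 0, 0], [0, 0, 0], [0, 0, 0]]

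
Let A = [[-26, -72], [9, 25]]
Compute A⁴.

tr A = -1 and det A = -2, so the characteristic polynomial is λ² − (-1)λ + (-2) with roots 1 and -2.
Eigenvectors give P = [[-8, -3], [3, 1]] with P⁻¹ = [[1, 3], [-3, -8]], and A = P·diag(1, -2)·P⁻¹.
Then A⁴ = P·diag(1, 16)·P⁻¹ = [[-8, -48], [3, 16]] · [[1, 3], [-3, -8]] = [[136, 360], [-45, -119]].

[[136, 360], [-45, -119]]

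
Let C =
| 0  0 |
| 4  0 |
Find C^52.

C is strictly triangular, hence nilpotent: C^2 = 0, so C^52 = 0.

[[0, 0], [0, 0]]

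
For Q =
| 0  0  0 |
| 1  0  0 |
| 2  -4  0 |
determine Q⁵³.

[[0, 0, 0], [0, 0, 0], [0, 0, 0]]

Q is strictly triangular, hence nilpotent: Q³ = 0, so Q⁵³ = 0.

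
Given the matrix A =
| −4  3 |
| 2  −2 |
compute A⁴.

[[700, −576], [−384, 316]]

A² = [[22, −18], [−12, 10]]
A³ = [[−124, 102], [68, −56]]
A⁴ = [[700, −576], [−384, 316]]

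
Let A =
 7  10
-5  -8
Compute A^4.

tr A = -1 and det A = -6, so the characteristic polynomial is λ² − (-1)λ + (-6) with roots -3 and 2.
Eigenvectors give P = [[-1, -2], [1, 1]] with P⁻¹ = [[1, 2], [-1, -1]], and A = P·diag(-3, 2)·P⁻¹.
Then A^4 = P·diag(81, 16)·P⁻¹ = [[-81, -32], [81, 16]] · [[1, 2], [-1, -1]] = [[-49, -130], [65, 146]].

[[-49, -130], [65, 146]]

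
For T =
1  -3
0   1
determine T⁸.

T = I + N where N = [[0, -3], [0, 0]] is strictly upper-triangular, so N² = 0.
(I + N)⁸ = I + 8·N = [[1, -24], [0, 1]].

[[1, -24], [0, 1]]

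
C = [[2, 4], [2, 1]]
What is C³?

C² = [[12, 12], [6, 9]]
C³ = [[48, 60], [30, 33]]

[[48, 60], [30, 33]]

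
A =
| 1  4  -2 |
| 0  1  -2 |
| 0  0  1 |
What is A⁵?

[[1, 20, -90], [0, 1, -10], [0, 0, 1]]

A = I + N where N = [[0, 4, -2], [0, 0, -2], [0, 0, 0]] is strictly upper-triangular, so N³ = 0.
(I + N)⁵ = I + 5·N + 10·N² = [[1, 20, -90], [0, 1, -10], [0, 0, 1]].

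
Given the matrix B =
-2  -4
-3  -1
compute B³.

[[-68, -76], [-57, -49]]

B² = [[16, 12], [9, 13]]
B³ = [[-68, -76], [-57, -49]]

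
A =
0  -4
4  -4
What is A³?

[[64, 0], [0, 64]]

A² = [[-16, 16], [-16, 0]]
A³ = [[64, 0], [0, 64]]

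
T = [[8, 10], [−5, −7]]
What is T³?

[[62, 70], [−35, −43]]

tr T = 1 and det T = −6, so the characteristic polynomial is λ² − (1)λ + (−6) with roots −2 and 3.
Eigenvectors give P = [[−1, −2], [1, 1]] with P⁻¹ = [[1, 2], [−1, −1]], and T = P·diag(−2, 3)·P⁻¹.
Then T³ = P·diag(−8, 27)·P⁻¹ = [[8, −54], [−8, 27]] · [[1, 2], [−1, −1]] = [[62, 70], [−35, −43]].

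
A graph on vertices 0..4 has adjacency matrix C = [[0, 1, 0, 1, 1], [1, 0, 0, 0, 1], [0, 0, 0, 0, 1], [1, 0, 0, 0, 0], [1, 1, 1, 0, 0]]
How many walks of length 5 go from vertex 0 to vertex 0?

The number of length-5 walks from vertex 0 to vertex 0 is entry (0,0) of C⁵, where C is the adjacency matrix.
C² = [[3, 1, 1, 0, 1], [1, 2, 1, 1, 1], [1, 1, 1, 0, 0], [0, 1, 0, 1, 1], [1, 1, 0, 1, 3]]
C³ = [[2, 4, 1, 3, 5], [4, 2, 1, 1, 4], [1, 1, 0, 1, 3], [3, 1, 1, 0, 1], [5, 4, 3, 1, 2]]
C⁴ = [[12, 7, 5, 2, 7], [7, 8, 4, 4, 7], [5, 4, 3, 1, 2], [2, 4, 1, 3, 5], [7, 7, 2, 5, 12]]
C⁵ = [[16, 19, 7, 12, 24], [19, 14, 7, 7, 19], [7, 7, 2, 5, 12], [12, 7, 5, 2, 7], [24, 19, 12, 7, 16]]

16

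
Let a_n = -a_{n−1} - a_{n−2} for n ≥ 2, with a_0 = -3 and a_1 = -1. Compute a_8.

4

With companion matrix C = [[-1, -1], [1, 0]], [a_n, a_{n−1}]ᵀ = C·[a_{n−1}, a_{n−2}]ᵀ, so [a_8, a_7]ᵀ = C⁷·[a_1, a_0]ᵀ.
C⁷ = [[-1, -1], [1, 0]], giving [a_8, a_7]ᵀ = [[4], [-1]].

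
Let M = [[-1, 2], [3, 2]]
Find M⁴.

M² = [[7, 2], [3, 10]]
M³ = [[-1, 18], [27, 26]]
M⁴ = [[55, 34], [51, 106]]

[[55, 34], [51, 106]]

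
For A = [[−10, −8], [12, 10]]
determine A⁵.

[[−160, −128], [192, 160]]

tr A = 0 and det A = −4, so the characteristic polynomial is λ² − (0)λ + (−4) with roots −2 and 2.
Eigenvectors give P = [[−1, −2], [1, 3]] with P⁻¹ = [[−3, −2], [1, 1]], and A = P·diag(−2, 2)·P⁻¹.
Then A⁵ = P·diag(−32, 32)·P⁻¹ = [[32, −64], [−32, 96]] · [[−3, −2], [1, 1]] = [[−160, −128], [192, 160]].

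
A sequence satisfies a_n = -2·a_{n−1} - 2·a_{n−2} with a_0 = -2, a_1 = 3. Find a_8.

With companion matrix T = [[-2, -2], [1, 0]], [a_n, a_{n−1}]ᵀ = T·[a_{n−1}, a_{n−2}]ᵀ, so [a_8, a_7]ᵀ = T^7·[a_1, a_0]ᵀ.
T^7 = [[0, 16], [-8, -16]], giving [a_8, a_7]ᵀ = [[-32], [8]].

-32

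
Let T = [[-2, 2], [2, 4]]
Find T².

[[8, 4], [4, 20]]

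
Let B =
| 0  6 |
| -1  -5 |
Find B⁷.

[[3990, 12354], [-2059, -6305]]

tr B = -5 and det B = 6, so the characteristic polynomial is λ² − (-5)λ + (6) with roots -3 and -2.
Eigenvectors give P = [[-2, 3], [1, -1]] with P⁻¹ = [[1, 3], [1, 2]], and B = P·diag(-3, -2)·P⁻¹.
Then B⁷ = P·diag(-2187, -128)·P⁻¹ = [[4374, -384], [-2187, 128]] · [[1, 3], [1, 2]] = [[3990, 12354], [-2059, -6305]].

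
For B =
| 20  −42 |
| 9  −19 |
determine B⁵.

tr B = 1 and det B = −2, so the characteristic polynomial is λ² − (1)λ + (−2) with roots 2 and −1.
Eigenvectors give P = [[7, 2], [3, 1]] with P⁻¹ = [[1, −2], [−3, 7]], and B = P·diag(2, −1)·P⁻¹.
Then B⁵ = P·diag(32, −1)·P⁻¹ = [[224, −2], [96, −1]] · [[1, −2], [−3, 7]] = [[230, −462], [99, −199]].

[[230, −462], [99, −199]]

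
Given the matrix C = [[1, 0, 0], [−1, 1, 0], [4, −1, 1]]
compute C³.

[[1, 0, 0], [−3, 1, 0], [15, −3, 1]]

C = I + N where N = [[0, 0, 0], [−1, 0, 0], [4, −1, 0]] is strictly lower-triangular, so N³ = 0.
(I + N)³ = I + 3·N + 3·N² = [[1, 0, 0], [−3, 1, 0], [15, −3, 1]].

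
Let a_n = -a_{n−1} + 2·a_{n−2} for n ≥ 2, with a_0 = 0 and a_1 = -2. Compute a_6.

With companion matrix M = [[-1, 2], [1, 0]], [a_n, a_{n−1}]ᵀ = M·[a_{n−1}, a_{n−2}]ᵀ, so [a_6, a_5]ᵀ = M⁵·[a_1, a_0]ᵀ.
M⁵ = [[-21, 22], [11, -10]], giving [a_6, a_5]ᵀ = [[42], [-22]].

42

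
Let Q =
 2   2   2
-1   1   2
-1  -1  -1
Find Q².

[[0, 4, 6], [-5, -3, -2], [0, -2, -3]]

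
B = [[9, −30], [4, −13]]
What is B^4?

tr B = −4 and det B = 3, so the characteristic polynomial is λ² − (−4)λ + (3) with roots −3 and −1.
Eigenvectors give P = [[5, −3], [2, −1]] with P⁻¹ = [[−1, 3], [−2, 5]], and B = P·diag(−3, −1)·P⁻¹.
Then B^4 = P·diag(81, 1)·P⁻¹ = [[405, −3], [162, −1]] · [[−1, 3], [−2, 5]] = [[−399, 1200], [−160, 481]].

[[−399, 1200], [−160, 481]]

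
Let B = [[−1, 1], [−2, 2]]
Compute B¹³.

[[−1, 1], [−2, 2]]

B² = B (a projection; rank 1, trace 1), so B¹³ = B.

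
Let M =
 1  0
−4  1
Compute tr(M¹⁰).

2

M = I + N where N = [[0, 0], [−4, 0]] is strictly lower-triangular, so N² = 0.
(I + N)¹⁰ = I + 10·N = [[1, 0], [−40, 1]].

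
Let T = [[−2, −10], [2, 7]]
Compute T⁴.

tr T = 5 and det T = 6, so the characteristic polynomial is λ² − (5)λ + (6) with roots 2 and 3.
Eigenvectors give P = [[5, −2], [−2, 1]] with P⁻¹ = [[1, 2], [2, 5]], and T = P·diag(2, 3)·P⁻¹.
Then T⁴ = P·diag(16, 81)·P⁻¹ = [[80, −162], [−32, 81]] · [[1, 2], [2, 5]] = [[−244, −650], [130, 341]].

[[−244, −650], [130, 341]]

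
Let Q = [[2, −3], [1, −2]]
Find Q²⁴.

Q² = I (check: tr Q = 0 and det Q = −1), so Q²⁴ = I since 24 is even.

[[1, 0], [0, 1]]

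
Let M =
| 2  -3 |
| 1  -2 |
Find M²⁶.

[[1, 0], [0, 1]]

M² = I (check: tr M = 0 and det M = -1), so M²⁶ = I since 26 is even.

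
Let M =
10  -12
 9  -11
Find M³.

tr M = -1 and det M = -2, so the characteristic polynomial is λ² − (-1)λ + (-2) with roots -2 and 1.
Eigenvectors give P = [[1, 4], [1, 3]] with P⁻¹ = [[-3, 4], [1, -1]], and M = P·diag(-2, 1)·P⁻¹.
Then M³ = P·diag(-8, 1)·P⁻¹ = [[-8, 4], [-8, 3]] · [[-3, 4], [1, -1]] = [[28, -36], [27, -35]].

[[28, -36], [27, -35]]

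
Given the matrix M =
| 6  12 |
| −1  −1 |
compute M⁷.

[[8364, 24708], [−2059, −6049]]

tr M = 5 and det M = 6, so the characteristic polynomial is λ² − (5)λ + (6) with roots 2 and 3.
Eigenvectors give P = [[3, 4], [−1, −1]] with P⁻¹ = [[−1, −4], [1, 3]], and M = P·diag(2, 3)·P⁻¹.
Then M⁷ = P·diag(128, 2187)·P⁻¹ = [[384, 8748], [−128, −2187]] · [[−1, −4], [1, 3]] = [[8364, 24708], [−2059, −6049]].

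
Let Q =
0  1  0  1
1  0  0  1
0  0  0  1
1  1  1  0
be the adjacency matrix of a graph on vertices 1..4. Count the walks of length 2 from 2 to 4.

1

The number of length-2 walks from vertex 2 to vertex 4 is entry (2,4) of Q^2, where Q is the adjacency matrix.
Q^2 = [[2, 1, 1, 1], [1, 2, 1, 1], [1, 1, 1, 0], [1, 1, 0, 3]]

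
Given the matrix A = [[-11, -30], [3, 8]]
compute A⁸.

[[2551, 7650], [-765, -2294]]

tr A = -3 and det A = 2, so the characteristic polynomial is λ² − (-3)λ + (2) with roots -1 and -2.
Eigenvectors give P = [[3, 10], [-1, -3]] with P⁻¹ = [[-3, -10], [1, 3]], and A = P·diag(-1, -2)·P⁻¹.
Then A⁸ = P·diag(1, 256)·P⁻¹ = [[3, 2560], [-1, -768]] · [[-3, -10], [1, 3]] = [[2551, 7650], [-765, -2294]].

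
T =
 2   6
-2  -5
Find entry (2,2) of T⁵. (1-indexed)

-125

tr T = -3 and det T = 2, so the characteristic polynomial is λ² − (-3)λ + (2) with roots -2 and -1.
Eigenvectors give P = [[-3, -2], [2, 1]] with P⁻¹ = [[1, 2], [-2, -3]], and T = P·diag(-2, -1)·P⁻¹.
Then T⁵ = P·diag(-32, -1)·P⁻¹ = [[96, 2], [-64, -1]] · [[1, 2], [-2, -3]] = [[92, 186], [-62, -125]].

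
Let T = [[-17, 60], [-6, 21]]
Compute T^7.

tr T = 4 and det T = 3, so the characteristic polynomial is λ² − (4)λ + (3) with roots 1 and 3.
Eigenvectors give P = [[-10, 3], [-3, 1]] with P⁻¹ = [[-1, 3], [-3, 10]], and T = P·diag(1, 3)·P⁻¹.
Then T^7 = P·diag(1, 2187)·P⁻¹ = [[-10, 6561], [-3, 2187]] · [[-1, 3], [-3, 10]] = [[-19673, 65580], [-6558, 21861]].

[[-19673, 65580], [-6558, 21861]]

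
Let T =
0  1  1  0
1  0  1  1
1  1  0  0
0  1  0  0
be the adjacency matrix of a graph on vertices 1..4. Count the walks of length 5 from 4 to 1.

The number of length-5 walks from vertex 4 to vertex 1 is entry (4,1) of T⁵, where T is the adjacency matrix.
T² = [[2, 1, 1, 1], [1, 3, 1, 0], [1, 1, 2, 1], [1, 0, 1, 1]]
T³ = [[2, 4, 3, 1], [4, 2, 4, 3], [3, 4, 2, 1], [1, 3, 1, 0]]
T⁴ = [[7, 6, 6, 4], [6, 11, 6, 2], [6, 6, 7, 4], [4, 2, 4, 3]]
T⁵ = [[12, 17, 13, 6], [17, 14, 17, 11], [13, 17, 12, 6], [6, 11, 6, 2]]

6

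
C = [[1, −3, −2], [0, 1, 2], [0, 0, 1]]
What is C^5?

[[1, −15, −70], [0, 1, 10], [0, 0, 1]]

C = I + N where N = [[0, −3, −2], [0, 0, 2], [0, 0, 0]] is strictly upper-triangular, so N^3 = 0.
(I + N)^5 = I + 5·N + 10·N^2 = [[1, −15, −70], [0, 1, 10], [0, 0, 1]].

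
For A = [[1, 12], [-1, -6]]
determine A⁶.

[[-1931, -7980], [665, 2724]]

tr A = -5 and det A = 6, so the characteristic polynomial is λ² − (-5)λ + (6) with roots -2 and -3.
Eigenvectors give P = [[4, -3], [-1, 1]] with P⁻¹ = [[1, 3], [1, 4]], and A = P·diag(-2, -3)·P⁻¹.
Then A⁶ = P·diag(64, 729)·P⁻¹ = [[256, -2187], [-64, 729]] · [[1, 3], [1, 4]] = [[-1931, -7980], [665, 2724]].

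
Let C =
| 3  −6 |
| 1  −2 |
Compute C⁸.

[[3, −6], [1, −2]]

C² = C (a projection; rank 1, trace 1), so C⁸ = C.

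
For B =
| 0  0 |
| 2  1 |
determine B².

[[0, 0], [2, 1]]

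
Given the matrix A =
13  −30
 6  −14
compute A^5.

[[133, −330], [66, −164]]

tr A = −1 and det A = −2, so the characteristic polynomial is λ² − (−1)λ + (−2) with roots 1 and −2.
Eigenvectors give P = [[5, 2], [2, 1]] with P⁻¹ = [[1, −2], [−2, 5]], and A = P·diag(1, −2)·P⁻¹.
Then A^5 = P·diag(1, −32)·P⁻¹ = [[5, −64], [2, −32]] · [[1, −2], [−2, 5]] = [[133, −330], [66, −164]].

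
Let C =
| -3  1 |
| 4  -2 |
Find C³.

C² = [[13, -5], [-20, 8]]
C³ = [[-59, 23], [92, -36]]

[[-59, 23], [92, -36]]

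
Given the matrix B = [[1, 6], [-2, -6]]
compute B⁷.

tr B = -5 and det B = 6, so the characteristic polynomial is λ² − (-5)λ + (6) with roots -2 and -3.
Eigenvectors give P = [[-2, -3], [1, 2]] with P⁻¹ = [[-2, -3], [1, 2]], and B = P·diag(-2, -3)·P⁻¹.
Then B⁷ = P·diag(-128, -2187)·P⁻¹ = [[256, 6561], [-128, -4374]] · [[-2, -3], [1, 2]] = [[6049, 12354], [-4118, -8364]].

[[6049, 12354], [-4118, -8364]]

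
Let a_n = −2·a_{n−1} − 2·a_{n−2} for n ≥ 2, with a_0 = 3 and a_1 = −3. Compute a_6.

With companion matrix M = [[−2, −2], [1, 0]], [a_n, a_{n−1}]ᵀ = M·[a_{n−1}, a_{n−2}]ᵀ, so [a_6, a_5]ᵀ = M⁵·[a_1, a_0]ᵀ.
M⁵ = [[8, 8], [−4, 0]], giving [a_6, a_5]ᵀ = [[0], [12]].

0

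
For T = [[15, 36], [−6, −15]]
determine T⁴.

tr T = 0 and det T = −9, so the characteristic polynomial is λ² − (0)λ + (−9) with roots −3 and 3.
Eigenvectors give P = [[−2, 3], [1, −1]] with P⁻¹ = [[1, 3], [1, 2]], and T = P·diag(−3, 3)·P⁻¹.
Then T⁴ = P·diag(81, 81)·P⁻¹ = [[−162, 243], [81, −81]] · [[1, 3], [1, 2]] = [[81, 0], [0, 81]].

[[81, 0], [0, 81]]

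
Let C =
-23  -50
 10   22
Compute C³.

[[-167, -350], [70, 148]]

tr C = -1 and det C = -6, so the characteristic polynomial is λ² − (-1)λ + (-6) with roots -3 and 2.
Eigenvectors give P = [[5, -2], [-2, 1]] with P⁻¹ = [[1, 2], [2, 5]], and C = P·diag(-3, 2)·P⁻¹.
Then C³ = P·diag(-27, 8)·P⁻¹ = [[-135, -16], [54, 8]] · [[1, 2], [2, 5]] = [[-167, -350], [70, 148]].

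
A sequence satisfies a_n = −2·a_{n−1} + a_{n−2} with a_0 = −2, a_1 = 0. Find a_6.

With companion matrix T = [[−2, 1], [1, 0]], [a_n, a_{n−1}]ᵀ = T·[a_{n−1}, a_{n−2}]ᵀ, so [a_6, a_5]ᵀ = T⁵·[a_1, a_0]ᵀ.
T⁵ = [[−70, 29], [29, −12]], giving [a_6, a_5]ᵀ = [[−58], [24]].

−58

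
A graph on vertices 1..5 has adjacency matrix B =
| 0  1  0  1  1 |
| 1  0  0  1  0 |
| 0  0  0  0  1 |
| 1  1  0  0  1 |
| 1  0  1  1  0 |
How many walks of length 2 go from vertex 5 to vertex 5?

3

The number of length-2 walks from vertex 5 to vertex 5 is entry (5,5) of B^2, where B is the adjacency matrix.
B^2 = [[3, 1, 1, 2, 1], [1, 2, 0, 1, 2], [1, 0, 1, 1, 0], [2, 1, 1, 3, 1], [1, 2, 0, 1, 3]]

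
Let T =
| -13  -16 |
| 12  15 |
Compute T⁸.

tr T = 2 and det T = -3, so the characteristic polynomial is λ² − (2)λ + (-3) with roots 3 and -1.
Eigenvectors give P = [[1, 4], [-1, -3]] with P⁻¹ = [[-3, -4], [1, 1]], and T = P·diag(3, -1)·P⁻¹.
Then T⁸ = P·diag(6561, 1)·P⁻¹ = [[6561, 4], [-6561, -3]] · [[-3, -4], [1, 1]] = [[-19679, -26240], [19680, 26241]].

[[-19679, -26240], [19680, 26241]]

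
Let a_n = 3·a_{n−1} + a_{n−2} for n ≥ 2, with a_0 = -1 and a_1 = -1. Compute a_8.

With companion matrix B = [[3, 1], [1, 0]], [a_n, a_{n−1}]ᵀ = B·[a_{n−1}, a_{n−2}]ᵀ, so [a_8, a_7]ᵀ = B^7·[a_1, a_0]ᵀ.
B^7 = [[3927, 1189], [1189, 360]], giving [a_8, a_7]ᵀ = [[-5116], [-1549]].

-5116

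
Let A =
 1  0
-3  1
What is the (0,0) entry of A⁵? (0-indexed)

1

A = I + N where N = [[0, 0], [-3, 0]] is strictly lower-triangular, so N² = 0.
(I + N)⁵ = I + 5·N = [[1, 0], [-15, 1]].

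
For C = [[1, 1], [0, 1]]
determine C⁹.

[[1, 9], [0, 1]]

C = I + N where N = [[0, 1], [0, 0]] is strictly upper-triangular, so N² = 0.
(I + N)⁹ = I + 9·N = [[1, 9], [0, 1]].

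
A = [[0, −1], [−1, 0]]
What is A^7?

A² = I (check: tr A = 0 and det A = −1), so A^7 = A since 7 is odd.

[[0, −1], [−1, 0]]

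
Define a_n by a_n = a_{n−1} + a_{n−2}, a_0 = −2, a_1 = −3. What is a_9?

−144

With companion matrix Q = [[1, 1], [1, 0]], [a_n, a_{n−1}]ᵀ = Q·[a_{n−1}, a_{n−2}]ᵀ, so [a_9, a_8]ᵀ = Q⁸·[a_1, a_0]ᵀ.
Q⁸ = [[34, 21], [21, 13]], giving [a_9, a_8]ᵀ = [[−144], [−89]].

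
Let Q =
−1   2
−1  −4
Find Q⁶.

[[−601, −1330], [665, 1394]]

tr Q = −5 and det Q = 6, so the characteristic polynomial is λ² − (−5)λ + (6) with roots −3 and −2.
Eigenvectors give P = [[−1, 2], [1, −1]] with P⁻¹ = [[1, 2], [1, 1]], and Q = P·diag(−3, −2)·P⁻¹.
Then Q⁶ = P·diag(729, 64)·P⁻¹ = [[−729, 128], [729, −64]] · [[1, 2], [1, 1]] = [[−601, −1330], [665, 1394]].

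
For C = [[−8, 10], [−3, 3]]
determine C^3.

[[−122, 190], [−57, 87]]

tr C = −5 and det C = 6, so the characteristic polynomial is λ² − (−5)λ + (6) with roots −2 and −3.
Eigenvectors give P = [[5, 2], [3, 1]] with P⁻¹ = [[−1, 2], [3, −5]], and C = P·diag(−2, −3)·P⁻¹.
Then C^3 = P·diag(−8, −27)·P⁻¹ = [[−40, −54], [−24, −27]] · [[−1, 2], [3, −5]] = [[−122, 190], [−57, 87]].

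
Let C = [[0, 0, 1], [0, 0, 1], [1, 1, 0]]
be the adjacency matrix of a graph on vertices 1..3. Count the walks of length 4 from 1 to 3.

The number of length-4 walks from vertex 1 to vertex 3 is entry (1,3) of C⁴, where C is the adjacency matrix.
C² = [[1, 1, 0], [1, 1, 0], [0, 0, 2]]
C³ = [[0, 0, 2], [0, 0, 2], [2, 2, 0]]
C⁴ = [[2, 2, 0], [2, 2, 0], [0, 0, 4]]

0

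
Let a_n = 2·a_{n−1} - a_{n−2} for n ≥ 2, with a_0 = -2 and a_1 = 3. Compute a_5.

23

With companion matrix Q = [[2, -1], [1, 0]], [a_n, a_{n−1}]ᵀ = Q·[a_{n−1}, a_{n−2}]ᵀ, so [a_5, a_4]ᵀ = Q^4·[a_1, a_0]ᵀ.
Q^4 = [[5, -4], [4, -3]], giving [a_5, a_4]ᵀ = [[23], [18]].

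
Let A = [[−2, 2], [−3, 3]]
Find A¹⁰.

[[−2, 2], [−3, 3]]

A² = A (a projection; rank 1, trace 1), so A¹⁰ = A.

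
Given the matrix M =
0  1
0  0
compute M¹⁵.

M is strictly triangular, hence nilpotent: M² = 0, so M¹⁵ = 0.

[[0, 0], [0, 0]]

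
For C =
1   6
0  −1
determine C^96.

[[1, 0], [0, 1]]

C² = I (check: tr C = 0 and det C = −1), so C^96 = I since 96 is even.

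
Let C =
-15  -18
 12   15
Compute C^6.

tr C = 0 and det C = -9, so the characteristic polynomial is λ² − (0)λ + (-9) with roots -3 and 3.
Eigenvectors give P = [[3, 1], [-2, -1]] with P⁻¹ = [[1, 1], [-2, -3]], and C = P·diag(-3, 3)·P⁻¹.
Then C^6 = P·diag(729, 729)·P⁻¹ = [[2187, 729], [-1458, -729]] · [[1, 1], [-2, -3]] = [[729, 0], [0, 729]].

[[729, 0], [0, 729]]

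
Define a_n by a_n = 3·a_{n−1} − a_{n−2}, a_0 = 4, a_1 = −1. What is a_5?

−139

With companion matrix T = [[3, −1], [1, 0]], [a_n, a_{n−1}]ᵀ = T·[a_{n−1}, a_{n−2}]ᵀ, so [a_5, a_4]ᵀ = T⁴·[a_1, a_0]ᵀ.
T⁴ = [[55, −21], [21, −8]], giving [a_5, a_4]ᵀ = [[−139], [−53]].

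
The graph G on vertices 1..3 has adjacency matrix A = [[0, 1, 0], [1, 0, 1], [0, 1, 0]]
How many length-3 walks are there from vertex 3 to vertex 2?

2

The number of length-3 walks from vertex 3 to vertex 2 is entry (3,2) of A³, where A is the adjacency matrix.
A² = [[1, 0, 1], [0, 2, 0], [1, 0, 1]]
A³ = [[0, 2, 0], [2, 0, 2], [0, 2, 0]]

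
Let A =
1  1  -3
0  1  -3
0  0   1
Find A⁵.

[[1, 5, -45], [0, 1, -15], [0, 0, 1]]

A = I + N where N = [[0, 1, -3], [0, 0, -3], [0, 0, 0]] is strictly upper-triangular, so N³ = 0.
(I + N)⁵ = I + 5·N + 10·N² = [[1, 5, -45], [0, 1, -15], [0, 0, 1]].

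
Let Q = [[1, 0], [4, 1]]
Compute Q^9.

Q = I + N where N = [[0, 0], [4, 0]] is strictly lower-triangular, so N^2 = 0.
(I + N)^9 = I + 9·N = [[1, 0], [36, 1]].

[[1, 0], [36, 1]]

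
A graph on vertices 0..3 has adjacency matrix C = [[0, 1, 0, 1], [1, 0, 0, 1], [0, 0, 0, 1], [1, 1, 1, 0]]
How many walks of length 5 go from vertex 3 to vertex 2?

11

The number of length-5 walks from vertex 3 to vertex 2 is entry (3,2) of C^5, where C is the adjacency matrix.
C^2 = [[2, 1, 1, 1], [1, 2, 1, 1], [1, 1, 1, 0], [1, 1, 0, 3]]
C^3 = [[2, 3, 1, 4], [3, 2, 1, 4], [1, 1, 0, 3], [4, 4, 3, 2]]
C^4 = [[7, 6, 4, 6], [6, 7, 4, 6], [4, 4, 3, 2], [6, 6, 2, 11]]
C^5 = [[12, 13, 6, 17], [13, 12, 6, 17], [6, 6, 2, 11], [17, 17, 11, 14]]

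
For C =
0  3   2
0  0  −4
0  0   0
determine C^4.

C is strictly triangular, hence nilpotent: C^3 = 0, so C^4 = 0.

[[0, 0, 0], [0, 0, 0], [0, 0, 0]]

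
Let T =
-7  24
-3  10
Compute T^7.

tr T = 3 and det T = 2, so the characteristic polynomial is λ² − (3)λ + (2) with roots 2 and 1.
Eigenvectors give P = [[8, -3], [3, -1]] with P⁻¹ = [[-1, 3], [-3, 8]], and T = P·diag(2, 1)·P⁻¹.
Then T^7 = P·diag(128, 1)·P⁻¹ = [[1024, -3], [384, -1]] · [[-1, 3], [-3, 8]] = [[-1015, 3048], [-381, 1144]].

[[-1015, 3048], [-381, 1144]]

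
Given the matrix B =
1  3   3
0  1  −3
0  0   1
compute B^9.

B = I + N where N = [[0, 3, 3], [0, 0, −3], [0, 0, 0]] is strictly upper-triangular, so N^3 = 0.
(I + N)^9 = I + 9·N + 36·N^2 = [[1, 27, −297], [0, 1, −27], [0, 0, 1]].

[[1, 27, −297], [0, 1, −27], [0, 0, 1]]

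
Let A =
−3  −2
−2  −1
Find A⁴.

A² = [[13, 8], [8, 5]]
A³ = [[−55, −34], [−34, −21]]
A⁴ = [[233, 144], [144, 89]]

[[233, 144], [144, 89]]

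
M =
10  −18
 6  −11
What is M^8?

tr M = −1 and det M = −2, so the characteristic polynomial is λ² − (−1)λ + (−2) with roots −2 and 1.
Eigenvectors give P = [[−3, 2], [−2, 1]] with P⁻¹ = [[1, −2], [2, −3]], and M = P·diag(−2, 1)·P⁻¹.
Then M^8 = P·diag(256, 1)·P⁻¹ = [[−768, 2], [−512, 1]] · [[1, −2], [2, −3]] = [[−764, 1530], [−510, 1021]].

[[−764, 1530], [−510, 1021]]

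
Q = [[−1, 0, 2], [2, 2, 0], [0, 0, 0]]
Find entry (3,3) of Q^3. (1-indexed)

0

Q^2 = [[1, 0, −2], [2, 4, 4], [0, 0, 0]]
Q^3 = [[−1, 0, 2], [6, 8, 4], [0, 0, 0]]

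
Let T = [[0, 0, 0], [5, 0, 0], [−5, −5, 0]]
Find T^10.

T is strictly triangular, hence nilpotent: T^3 = 0, so T^10 = 0.

[[0, 0, 0], [0, 0, 0], [0, 0, 0]]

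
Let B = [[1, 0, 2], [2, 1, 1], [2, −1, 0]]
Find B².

[[5, −2, 2], [6, 0, 5], [0, −1, 3]]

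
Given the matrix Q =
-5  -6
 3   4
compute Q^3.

[[-17, -18], [9, 10]]

tr Q = -1 and det Q = -2, so the characteristic polynomial is λ² − (-1)λ + (-2) with roots 1 and -2.
Eigenvectors give P = [[-1, -2], [1, 1]] with P⁻¹ = [[1, 2], [-1, -1]], and Q = P·diag(1, -2)·P⁻¹.
Then Q^3 = P·diag(1, -8)·P⁻¹ = [[-1, 16], [1, -8]] · [[1, 2], [-1, -1]] = [[-17, -18], [9, 10]].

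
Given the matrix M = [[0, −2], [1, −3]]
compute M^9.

[[510, −1022], [511, −1023]]

tr M = −3 and det M = 2, so the characteristic polynomial is λ² − (−3)λ + (2) with roots −1 and −2.
Eigenvectors give P = [[−2, 1], [−1, 1]] with P⁻¹ = [[−1, 1], [−1, 2]], and M = P·diag(−1, −2)·P⁻¹.
Then M^9 = P·diag(−1, −512)·P⁻¹ = [[2, −512], [1, −512]] · [[−1, 1], [−1, 2]] = [[510, −1022], [511, −1023]].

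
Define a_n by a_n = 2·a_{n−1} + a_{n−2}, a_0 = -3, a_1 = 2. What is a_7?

With companion matrix T = [[2, 1], [1, 0]], [a_n, a_{n−1}]ᵀ = T·[a_{n−1}, a_{n−2}]ᵀ, so [a_7, a_6]ᵀ = T^6·[a_1, a_0]ᵀ.
T^6 = [[169, 70], [70, 29]], giving [a_7, a_6]ᵀ = [[128], [53]].

128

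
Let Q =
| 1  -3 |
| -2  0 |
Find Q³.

[[13, -21], [-14, 6]]

Q² = [[7, -3], [-2, 6]]
Q³ = [[13, -21], [-14, 6]]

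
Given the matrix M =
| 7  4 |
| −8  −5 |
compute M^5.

tr M = 2 and det M = −3, so the characteristic polynomial is λ² − (2)λ + (−3) with roots −1 and 3.
Eigenvectors give P = [[−1, 1], [2, −1]] with P⁻¹ = [[1, 1], [2, 1]], and M = P·diag(−1, 3)·P⁻¹.
Then M^5 = P·diag(−1, 243)·P⁻¹ = [[1, 243], [−2, −243]] · [[1, 1], [2, 1]] = [[487, 244], [−488, −245]].

[[487, 244], [−488, −245]]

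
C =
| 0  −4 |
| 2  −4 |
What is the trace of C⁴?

−128

C² = [[−8, 16], [−8, 8]]
C³ = [[32, −32], [16, 0]]
C⁴ = [[−64, 0], [0, −64]]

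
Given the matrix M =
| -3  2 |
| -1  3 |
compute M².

[[7, 0], [0, 7]]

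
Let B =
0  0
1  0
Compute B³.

B is strictly triangular, hence nilpotent: B² = 0, so B³ = 0.

[[0, 0], [0, 0]]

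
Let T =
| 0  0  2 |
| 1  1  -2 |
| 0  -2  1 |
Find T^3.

[[-4, -8, 10], [5, 9, -10], [-4, -14, 9]]

T^2 = [[0, -4, 2], [1, 5, -2], [-2, -4, 5]]
T^3 = [[-4, -8, 10], [5, 9, -10], [-4, -14, 9]]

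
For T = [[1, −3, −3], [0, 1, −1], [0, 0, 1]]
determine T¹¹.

[[1, −33, 132], [0, 1, −11], [0, 0, 1]]

T = I + N where N = [[0, −3, −3], [0, 0, −1], [0, 0, 0]] is strictly upper-triangular, so N³ = 0.
(I + N)¹¹ = I + 11·N + 55·N² = [[1, −33, 132], [0, 1, −11], [0, 0, 1]].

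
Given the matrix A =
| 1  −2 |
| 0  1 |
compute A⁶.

A = I + N where N = [[0, −2], [0, 0]] is strictly upper-triangular, so N² = 0.
(I + N)⁶ = I + 6·N = [[1, −12], [0, 1]].

[[1, −12], [0, 1]]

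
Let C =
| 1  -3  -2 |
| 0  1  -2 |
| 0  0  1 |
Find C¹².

[[1, -36, 372], [0, 1, -24], [0, 0, 1]]

C = I + N where N = [[0, -3, -2], [0, 0, -2], [0, 0, 0]] is strictly upper-triangular, so N³ = 0.
(I + N)¹² = I + 12·N + 66·N² = [[1, -36, 372], [0, 1, -24], [0, 0, 1]].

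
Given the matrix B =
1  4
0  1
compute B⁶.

[[1, 24], [0, 1]]

B = I + N where N = [[0, 4], [0, 0]] is strictly upper-triangular, so N² = 0.
(I + N)⁶ = I + 6·N = [[1, 24], [0, 1]].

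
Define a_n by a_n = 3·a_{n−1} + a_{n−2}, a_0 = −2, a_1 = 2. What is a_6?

502

With companion matrix T = [[3, 1], [1, 0]], [a_n, a_{n−1}]ᵀ = T·[a_{n−1}, a_{n−2}]ᵀ, so [a_6, a_5]ᵀ = T⁵·[a_1, a_0]ᵀ.
T⁵ = [[360, 109], [109, 33]], giving [a_6, a_5]ᵀ = [[502], [152]].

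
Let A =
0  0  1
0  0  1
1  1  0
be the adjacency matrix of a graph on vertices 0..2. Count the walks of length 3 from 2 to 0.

The number of length-3 walks from vertex 2 to vertex 0 is entry (2,0) of A^3, where A is the adjacency matrix.
A^2 = [[1, 1, 0], [1, 1, 0], [0, 0, 2]]
A^3 = [[0, 0, 2], [0, 0, 2], [2, 2, 0]]

2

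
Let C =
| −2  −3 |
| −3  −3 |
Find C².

[[13, 15], [15, 18]]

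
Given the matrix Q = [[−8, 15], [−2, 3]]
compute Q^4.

[[406, −975], [130, −309]]

tr Q = −5 and det Q = 6, so the characteristic polynomial is λ² − (−5)λ + (6) with roots −2 and −3.
Eigenvectors give P = [[−5, 3], [−2, 1]] with P⁻¹ = [[1, −3], [2, −5]], and Q = P·diag(−2, −3)·P⁻¹.
Then Q^4 = P·diag(16, 81)·P⁻¹ = [[−80, 243], [−32, 81]] · [[1, −3], [2, −5]] = [[406, −975], [130, −309]].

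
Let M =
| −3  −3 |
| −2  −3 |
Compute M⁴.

M² = [[15, 18], [12, 15]]
M³ = [[−81, −99], [−66, −81]]
M⁴ = [[441, 540], [360, 441]]

[[441, 540], [360, 441]]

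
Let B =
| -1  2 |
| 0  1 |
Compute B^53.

B² = I (check: tr B = 0 and det B = -1), so B^53 = B since 53 is odd.

[[-1, 2], [0, 1]]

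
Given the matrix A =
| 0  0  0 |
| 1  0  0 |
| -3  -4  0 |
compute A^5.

[[0, 0, 0], [0, 0, 0], [0, 0, 0]]

A is strictly triangular, hence nilpotent: A^3 = 0, so A^5 = 0.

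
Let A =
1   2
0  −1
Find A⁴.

[[1, 0], [0, 1]]

A² = I (check: tr A = 0 and det A = −1), so A⁴ = I since 4 is even.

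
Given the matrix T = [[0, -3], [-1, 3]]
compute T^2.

[[3, -9], [-3, 12]]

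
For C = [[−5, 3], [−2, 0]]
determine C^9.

[[−58025, 57513], [−38342, 37830]]

tr C = −5 and det C = 6, so the characteristic polynomial is λ² − (−5)λ + (6) with roots −2 and −3.
Eigenvectors give P = [[−1, −3], [−1, −2]] with P⁻¹ = [[2, −3], [−1, 1]], and C = P·diag(−2, −3)·P⁻¹.
Then C^9 = P·diag(−512, −19683)·P⁻¹ = [[512, 59049], [512, 39366]] · [[2, −3], [−1, 1]] = [[−58025, 57513], [−38342, 37830]].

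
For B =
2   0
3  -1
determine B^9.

tr B = 1 and det B = -2, so the characteristic polynomial is λ² − (1)λ + (-2) with roots -1 and 2.
Eigenvectors give P = [[0, -1], [-1, -1]] with P⁻¹ = [[1, -1], [-1, 0]], and B = P·diag(-1, 2)·P⁻¹.
Then B^9 = P·diag(-1, 512)·P⁻¹ = [[0, -512], [1, -512]] · [[1, -1], [-1, 0]] = [[512, 0], [513, -1]].

[[512, 0], [513, -1]]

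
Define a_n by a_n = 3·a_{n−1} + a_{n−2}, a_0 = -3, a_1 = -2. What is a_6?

-1047

With companion matrix Q = [[3, 1], [1, 0]], [a_n, a_{n−1}]ᵀ = Q·[a_{n−1}, a_{n−2}]ᵀ, so [a_6, a_5]ᵀ = Q⁵·[a_1, a_0]ᵀ.
Q⁵ = [[360, 109], [109, 33]], giving [a_6, a_5]ᵀ = [[-1047], [-317]].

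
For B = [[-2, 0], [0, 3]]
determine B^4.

[[16, 0], [0, 81]]

B^2 = [[4, 0], [0, 9]]
B^3 = [[-8, 0], [0, 27]]
B^4 = [[16, 0], [0, 81]]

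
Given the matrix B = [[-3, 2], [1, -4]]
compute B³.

[[-47, 78], [39, -86]]

B² = [[11, -14], [-7, 18]]
B³ = [[-47, 78], [39, -86]]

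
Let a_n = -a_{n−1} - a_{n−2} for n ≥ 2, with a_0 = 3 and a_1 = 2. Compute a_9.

With companion matrix Q = [[-1, -1], [1, 0]], [a_n, a_{n−1}]ᵀ = Q·[a_{n−1}, a_{n−2}]ᵀ, so [a_9, a_8]ᵀ = Q⁸·[a_1, a_0]ᵀ.
Q⁸ = [[0, 1], [-1, -1]], giving [a_9, a_8]ᵀ = [[3], [-5]].

3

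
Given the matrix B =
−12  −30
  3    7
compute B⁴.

[[666, 1950], [−195, −569]]

tr B = −5 and det B = 6, so the characteristic polynomial is λ² − (−5)λ + (6) with roots −3 and −2.
Eigenvectors give P = [[10, −3], [−3, 1]] with P⁻¹ = [[1, 3], [3, 10]], and B = P·diag(−3, −2)·P⁻¹.
Then B⁴ = P·diag(81, 16)·P⁻¹ = [[810, −48], [−243, 16]] · [[1, 3], [3, 10]] = [[666, 1950], [−195, −569]].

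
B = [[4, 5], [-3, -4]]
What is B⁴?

B² = I (check: tr B = 0 and det B = -1), so B⁴ = I since 4 is even.

[[1, 0], [0, 1]]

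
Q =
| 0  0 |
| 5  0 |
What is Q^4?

Q is strictly triangular, hence nilpotent: Q^2 = 0, so Q^4 = 0.

[[0, 0], [0, 0]]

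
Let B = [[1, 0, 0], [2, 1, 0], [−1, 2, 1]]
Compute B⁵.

B = I + N where N = [[0, 0, 0], [2, 0, 0], [−1, 2, 0]] is strictly lower-triangular, so N³ = 0.
(I + N)⁵ = I + 5·N + 10·N² = [[1, 0, 0], [10, 1, 0], [35, 10, 1]].

[[1, 0, 0], [10, 1, 0], [35, 10, 1]]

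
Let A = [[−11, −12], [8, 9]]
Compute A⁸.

[[19681, 19680], [−13120, −13119]]

tr A = −2 and det A = −3, so the characteristic polynomial is λ² − (−2)λ + (−3) with roots 1 and −3.
Eigenvectors give P = [[1, −3], [−1, 2]] with P⁻¹ = [[−2, −3], [−1, −1]], and A = P·diag(1, −3)·P⁻¹.
Then A⁸ = P·diag(1, 6561)·P⁻¹ = [[1, −19683], [−1, 13122]] · [[−2, −3], [−1, −1]] = [[19681, 19680], [−13120, −13119]].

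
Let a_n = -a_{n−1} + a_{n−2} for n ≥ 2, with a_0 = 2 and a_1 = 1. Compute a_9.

With companion matrix Q = [[-1, 1], [1, 0]], [a_n, a_{n−1}]ᵀ = Q·[a_{n−1}, a_{n−2}]ᵀ, so [a_9, a_8]ᵀ = Q⁸·[a_1, a_0]ᵀ.
Q⁸ = [[34, -21], [-21, 13]], giving [a_9, a_8]ᵀ = [[-8], [5]].

-8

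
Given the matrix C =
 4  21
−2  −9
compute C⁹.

[[114514, 402591], [−38342, −134709]]

tr C = −5 and det C = 6, so the characteristic polynomial is λ² − (−5)λ + (6) with roots −2 and −3.
Eigenvectors give P = [[7, −3], [−2, 1]] with P⁻¹ = [[1, 3], [2, 7]], and C = P·diag(−2, −3)·P⁻¹.
Then C⁹ = P·diag(−512, −19683)·P⁻¹ = [[−3584, 59049], [1024, −19683]] · [[1, 3], [2, 7]] = [[114514, 402591], [−38342, −134709]].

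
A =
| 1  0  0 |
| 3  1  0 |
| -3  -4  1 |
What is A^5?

A = I + N where N = [[0, 0, 0], [3, 0, 0], [-3, -4, 0]] is strictly lower-triangular, so N^3 = 0.
(I + N)^5 = I + 5·N + 10·N^2 = [[1, 0, 0], [15, 1, 0], [-135, -20, 1]].

[[1, 0, 0], [15, 1, 0], [-135, -20, 1]]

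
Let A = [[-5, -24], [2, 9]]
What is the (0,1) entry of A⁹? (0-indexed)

-236184

tr A = 4 and det A = 3, so the characteristic polynomial is λ² − (4)λ + (3) with roots 1 and 3.
Eigenvectors give P = [[4, -3], [-1, 1]] with P⁻¹ = [[1, 3], [1, 4]], and A = P·diag(1, 3)·P⁻¹.
Then A⁹ = P·diag(1, 19683)·P⁻¹ = [[4, -59049], [-1, 19683]] · [[1, 3], [1, 4]] = [[-59045, -236184], [19682, 78729]].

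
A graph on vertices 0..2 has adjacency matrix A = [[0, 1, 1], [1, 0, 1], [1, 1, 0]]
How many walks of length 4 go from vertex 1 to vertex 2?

The number of length-4 walks from vertex 1 to vertex 2 is entry (1,2) of A⁴, where A is the adjacency matrix.
A² = [[2, 1, 1], [1, 2, 1], [1, 1, 2]]
A³ = [[2, 3, 3], [3, 2, 3], [3, 3, 2]]
A⁴ = [[6, 5, 5], [5, 6, 5], [5, 5, 6]]

5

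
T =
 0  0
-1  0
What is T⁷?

T is strictly triangular, hence nilpotent: T² = 0, so T⁷ = 0.

[[0, 0], [0, 0]]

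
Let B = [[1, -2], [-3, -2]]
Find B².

[[7, 2], [3, 10]]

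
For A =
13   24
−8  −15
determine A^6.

[[−2183, −4368], [1456, 2913]]

tr A = −2 and det A = −3, so the characteristic polynomial is λ² − (−2)λ + (−3) with roots 1 and −3.
Eigenvectors give P = [[−2, −3], [1, 2]] with P⁻¹ = [[−2, −3], [1, 2]], and A = P·diag(1, −3)·P⁻¹.
Then A^6 = P·diag(1, 729)·P⁻¹ = [[−2, −2187], [1, 1458]] · [[−2, −3], [1, 2]] = [[−2183, −4368], [1456, 2913]].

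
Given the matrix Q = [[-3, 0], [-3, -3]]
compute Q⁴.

[[81, 0], [324, 81]]

Q² = [[9, 0], [18, 9]]
Q³ = [[-27, 0], [-81, -27]]
Q⁴ = [[81, 0], [324, 81]]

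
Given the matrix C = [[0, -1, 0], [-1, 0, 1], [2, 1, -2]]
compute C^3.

C^2 = [[1, 0, -1], [2, 2, -2], [-5, -4, 5]]
C^3 = [[-2, -2, 2], [-6, -4, 6], [14, 10, -14]]

[[-2, -2, 2], [-6, -4, 6], [14, 10, -14]]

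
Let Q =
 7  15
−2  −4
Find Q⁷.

tr Q = 3 and det Q = 2, so the characteristic polynomial is λ² − (3)λ + (2) with roots 2 and 1.
Eigenvectors give P = [[−3, −5], [1, 2]] with P⁻¹ = [[−2, −5], [1, 3]], and Q = P·diag(2, 1)·P⁻¹.
Then Q⁷ = P·diag(128, 1)·P⁻¹ = [[−384, −5], [128, 2]] · [[−2, −5], [1, 3]] = [[763, 1905], [−254, −634]].

[[763, 1905], [−254, −634]]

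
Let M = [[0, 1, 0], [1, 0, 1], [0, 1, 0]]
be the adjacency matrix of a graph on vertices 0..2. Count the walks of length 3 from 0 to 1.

2

The number of length-3 walks from vertex 0 to vertex 1 is entry (0,1) of M³, where M is the adjacency matrix.
M² = [[1, 0, 1], [0, 2, 0], [1, 0, 1]]
M³ = [[0, 2, 0], [2, 0, 2], [0, 2, 0]]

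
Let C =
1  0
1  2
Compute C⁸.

[[1, 0], [255, 256]]

tr C = 3 and det C = 2, so the characteristic polynomial is λ² − (3)λ + (2) with roots 2 and 1.
Eigenvectors give P = [[0, -1], [1, 1]] with P⁻¹ = [[1, 1], [-1, 0]], and C = P·diag(2, 1)·P⁻¹.
Then C⁸ = P·diag(256, 1)·P⁻¹ = [[0, -1], [256, 1]] · [[1, 1], [-1, 0]] = [[1, 0], [255, 256]].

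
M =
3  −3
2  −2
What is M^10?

[[3, −3], [2, −2]]

M² = M (a projection; rank 1, trace 1), so M^10 = M.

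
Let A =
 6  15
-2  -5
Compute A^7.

A² = A (a projection; rank 1, trace 1), so A^7 = A.

[[6, 15], [-2, -5]]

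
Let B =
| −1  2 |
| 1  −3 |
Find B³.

[[−11, 30], [15, −41]]

B² = [[3, −8], [−4, 11]]
B³ = [[−11, 30], [15, −41]]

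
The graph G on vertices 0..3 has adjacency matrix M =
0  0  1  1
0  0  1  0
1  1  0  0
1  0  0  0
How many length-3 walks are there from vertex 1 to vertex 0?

0

The number of length-3 walks from vertex 1 to vertex 0 is entry (1,0) of M³, where M is the adjacency matrix.
M² = [[2, 1, 0, 0], [1, 1, 0, 0], [0, 0, 2, 1], [0, 0, 1, 1]]
M³ = [[0, 0, 3, 2], [0, 0, 2, 1], [3, 2, 0, 0], [2, 1, 0, 0]]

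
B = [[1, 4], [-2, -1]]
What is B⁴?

[[49, 0], [0, 49]]

B² = [[-7, 0], [0, -7]]
B³ = [[-7, -28], [14, 7]]
B⁴ = [[49, 0], [0, 49]]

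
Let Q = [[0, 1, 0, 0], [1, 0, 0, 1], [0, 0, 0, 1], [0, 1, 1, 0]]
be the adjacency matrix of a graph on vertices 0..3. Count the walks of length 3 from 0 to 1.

The number of length-3 walks from vertex 0 to vertex 1 is entry (0,1) of Q^3, where Q is the adjacency matrix.
Q^2 = [[1, 0, 0, 1], [0, 2, 1, 0], [0, 1, 1, 0], [1, 0, 0, 2]]
Q^3 = [[0, 2, 1, 0], [2, 0, 0, 3], [1, 0, 0, 2], [0, 3, 2, 0]]

2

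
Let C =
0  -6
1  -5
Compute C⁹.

[[37830, -115026], [19171, -58025]]

tr C = -5 and det C = 6, so the characteristic polynomial is λ² − (-5)λ + (6) with roots -2 and -3.
Eigenvectors give P = [[3, 2], [1, 1]] with P⁻¹ = [[1, -2], [-1, 3]], and C = P·diag(-2, -3)·P⁻¹.
Then C⁹ = P·diag(-512, -19683)·P⁻¹ = [[-1536, -39366], [-512, -19683]] · [[1, -2], [-1, 3]] = [[37830, -115026], [19171, -58025]].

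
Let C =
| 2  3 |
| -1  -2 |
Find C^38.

C² = I (check: tr C = 0 and det C = -1), so C^38 = I since 38 is even.

[[1, 0], [0, 1]]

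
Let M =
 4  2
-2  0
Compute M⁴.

M² = [[12, 8], [-8, -4]]
M³ = [[32, 24], [-24, -16]]
M⁴ = [[80, 64], [-64, -48]]

[[80, 64], [-64, -48]]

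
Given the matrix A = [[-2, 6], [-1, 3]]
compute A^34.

[[-2, 6], [-1, 3]]

A² = A (a projection; rank 1, trace 1), so A^34 = A.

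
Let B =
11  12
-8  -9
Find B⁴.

tr B = 2 and det B = -3, so the characteristic polynomial is λ² − (2)λ + (-3) with roots -1 and 3.
Eigenvectors give P = [[1, 3], [-1, -2]] with P⁻¹ = [[-2, -3], [1, 1]], and B = P·diag(-1, 3)·P⁻¹.
Then B⁴ = P·diag(1, 81)·P⁻¹ = [[1, 243], [-1, -162]] · [[-2, -3], [1, 1]] = [[241, 240], [-160, -159]].

[[241, 240], [-160, -159]]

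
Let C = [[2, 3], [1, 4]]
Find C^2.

[[7, 18], [6, 19]]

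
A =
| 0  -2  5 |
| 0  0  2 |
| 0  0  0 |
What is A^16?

[[0, 0, 0], [0, 0, 0], [0, 0, 0]]

A is strictly triangular, hence nilpotent: A^3 = 0, so A^16 = 0.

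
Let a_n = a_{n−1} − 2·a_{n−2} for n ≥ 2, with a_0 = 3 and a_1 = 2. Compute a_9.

−16

With companion matrix Q = [[1, −2], [1, 0]], [a_n, a_{n−1}]ᵀ = Q·[a_{n−1}, a_{n−2}]ᵀ, so [a_9, a_8]ᵀ = Q⁸·[a_1, a_0]ᵀ.
Q⁸ = [[−17, 6], [−3, −14]], giving [a_9, a_8]ᵀ = [[−16], [−48]].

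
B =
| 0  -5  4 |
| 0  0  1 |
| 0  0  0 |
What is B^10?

B is strictly triangular, hence nilpotent: B^3 = 0, so B^10 = 0.

[[0, 0, 0], [0, 0, 0], [0, 0, 0]]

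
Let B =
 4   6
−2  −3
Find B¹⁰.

[[4, 6], [−2, −3]]

B² = B (a projection; rank 1, trace 1), so B¹⁰ = B.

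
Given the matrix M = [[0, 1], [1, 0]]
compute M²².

M² = I (check: tr M = 0 and det M = -1), so M²² = I since 22 is even.

[[1, 0], [0, 1]]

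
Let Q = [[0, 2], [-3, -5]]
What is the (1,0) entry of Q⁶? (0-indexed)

tr Q = -5 and det Q = 6, so the characteristic polynomial is λ² − (-5)λ + (6) with roots -3 and -2.
Eigenvectors give P = [[-2, -1], [3, 1]] with P⁻¹ = [[1, 1], [-3, -2]], and Q = P·diag(-3, -2)·P⁻¹.
Then Q⁶ = P·diag(729, 64)·P⁻¹ = [[-1458, -64], [2187, 64]] · [[1, 1], [-3, -2]] = [[-1266, -1330], [1995, 2059]].

1995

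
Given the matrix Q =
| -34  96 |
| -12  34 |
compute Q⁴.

tr Q = 0 and det Q = -4, so the characteristic polynomial is λ² − (0)λ + (-4) with roots 2 and -2.
Eigenvectors give P = [[-8, -3], [-3, -1]] with P⁻¹ = [[1, -3], [-3, 8]], and Q = P·diag(2, -2)·P⁻¹.
Then Q⁴ = P·diag(16, 16)·P⁻¹ = [[-128, -48], [-48, -16]] · [[1, -3], [-3, 8]] = [[16, 0], [0, 16]].

[[16, 0], [0, 16]]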